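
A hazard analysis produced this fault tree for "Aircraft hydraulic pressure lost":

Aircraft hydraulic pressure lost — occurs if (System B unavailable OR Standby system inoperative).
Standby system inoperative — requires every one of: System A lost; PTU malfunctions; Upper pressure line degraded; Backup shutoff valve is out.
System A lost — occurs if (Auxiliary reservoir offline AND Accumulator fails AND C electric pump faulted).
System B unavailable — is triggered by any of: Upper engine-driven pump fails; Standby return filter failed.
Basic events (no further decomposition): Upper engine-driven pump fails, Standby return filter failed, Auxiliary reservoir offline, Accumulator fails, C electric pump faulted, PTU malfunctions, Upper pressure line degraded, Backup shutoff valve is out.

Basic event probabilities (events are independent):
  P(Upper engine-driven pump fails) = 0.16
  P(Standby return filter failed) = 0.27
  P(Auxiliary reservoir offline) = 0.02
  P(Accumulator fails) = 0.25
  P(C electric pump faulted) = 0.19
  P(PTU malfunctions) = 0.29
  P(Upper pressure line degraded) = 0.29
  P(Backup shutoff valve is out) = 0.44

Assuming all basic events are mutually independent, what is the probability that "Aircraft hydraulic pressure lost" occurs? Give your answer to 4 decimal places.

0.3868

P(System B unavailable) [OR] = 1 − (1−0.16) × (1−0.27) = 0.386800
P(System A lost) [AND] = 0.02 × 0.25 × 0.19 = 0.000950
P(Standby system inoperative) [AND] = 0.000950 × 0.29 × 0.29 × 0.44 = 0.000035
P(Aircraft hydraulic pressure lost) [OR] = 1 − (1−0.386800) × (1−0.000035) = 0.386821
Rounded to 4 decimal places: P(Aircraft hydraulic pressure lost) ≈ 0.3868.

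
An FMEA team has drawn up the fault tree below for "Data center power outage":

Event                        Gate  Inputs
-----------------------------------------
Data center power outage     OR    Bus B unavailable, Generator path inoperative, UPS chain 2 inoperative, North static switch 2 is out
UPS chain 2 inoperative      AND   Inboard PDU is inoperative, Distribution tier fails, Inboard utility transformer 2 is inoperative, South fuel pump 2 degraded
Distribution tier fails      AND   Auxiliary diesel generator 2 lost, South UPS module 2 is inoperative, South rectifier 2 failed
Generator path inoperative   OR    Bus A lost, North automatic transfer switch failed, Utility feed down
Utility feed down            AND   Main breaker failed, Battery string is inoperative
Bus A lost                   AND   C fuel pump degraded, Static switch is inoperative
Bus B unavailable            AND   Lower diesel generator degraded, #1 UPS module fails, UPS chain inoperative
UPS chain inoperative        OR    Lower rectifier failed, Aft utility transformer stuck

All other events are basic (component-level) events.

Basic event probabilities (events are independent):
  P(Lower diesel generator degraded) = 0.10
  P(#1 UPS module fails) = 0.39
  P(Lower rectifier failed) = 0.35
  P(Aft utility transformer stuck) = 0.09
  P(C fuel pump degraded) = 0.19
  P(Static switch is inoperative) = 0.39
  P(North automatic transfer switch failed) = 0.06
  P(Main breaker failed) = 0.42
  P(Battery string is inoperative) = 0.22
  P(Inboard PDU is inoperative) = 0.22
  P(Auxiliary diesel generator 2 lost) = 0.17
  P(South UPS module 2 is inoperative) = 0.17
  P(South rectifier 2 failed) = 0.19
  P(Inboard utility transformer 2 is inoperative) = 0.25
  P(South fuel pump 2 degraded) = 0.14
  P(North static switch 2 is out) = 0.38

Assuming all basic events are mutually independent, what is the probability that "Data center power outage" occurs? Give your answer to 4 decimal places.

0.5181

P(UPS chain inoperative) [OR] = 1 − (1−0.35) × (1−0.09) = 0.408500
P(Bus B unavailable) [AND] = 0.10 × 0.39 × 0.408500 = 0.015932
P(Bus A lost) [AND] = 0.19 × 0.39 = 0.074100
P(Utility feed down) [AND] = 0.42 × 0.22 = 0.092400
P(Generator path inoperative) [OR] = 1 − (1−0.074100) × (1−0.06) × (1−0.092400) = 0.210074
P(Distribution tier fails) [AND] = 0.17 × 0.17 × 0.19 = 0.005491
P(UPS chain 2 inoperative) [AND] = 0.22 × 0.005491 × 0.25 × 0.14 = 0.000042
P(Data center power outage) [OR] = 1 − (1−0.015932) × (1−0.210074) × (1−0.000042) × (1−0.38) = 0.518069
Rounded to 4 decimal places: P(Data center power outage) ≈ 0.5181.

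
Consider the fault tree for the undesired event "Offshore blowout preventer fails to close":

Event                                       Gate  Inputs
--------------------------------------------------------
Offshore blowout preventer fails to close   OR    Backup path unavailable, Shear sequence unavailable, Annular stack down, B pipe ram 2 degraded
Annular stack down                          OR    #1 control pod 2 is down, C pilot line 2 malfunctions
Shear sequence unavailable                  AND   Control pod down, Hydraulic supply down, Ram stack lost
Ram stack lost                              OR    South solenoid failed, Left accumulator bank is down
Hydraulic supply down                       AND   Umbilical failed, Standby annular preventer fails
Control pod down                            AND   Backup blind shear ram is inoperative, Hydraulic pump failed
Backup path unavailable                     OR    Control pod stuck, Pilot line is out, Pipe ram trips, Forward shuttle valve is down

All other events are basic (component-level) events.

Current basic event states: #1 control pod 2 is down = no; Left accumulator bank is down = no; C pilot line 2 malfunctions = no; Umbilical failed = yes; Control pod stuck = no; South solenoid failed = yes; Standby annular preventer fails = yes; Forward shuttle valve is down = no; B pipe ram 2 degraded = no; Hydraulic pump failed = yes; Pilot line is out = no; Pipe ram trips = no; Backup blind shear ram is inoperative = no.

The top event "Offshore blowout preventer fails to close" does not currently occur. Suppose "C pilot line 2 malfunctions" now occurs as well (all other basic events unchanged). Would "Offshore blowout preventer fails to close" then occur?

Counterfactual: set "C pilot line 2 malfunctions" to occurred.
Backup path unavailable [OR]: Control pod stuck=not, Pilot line is out=not, Pipe ram trips=not, Forward shuttle valve is down=not → no input occurs → does not occur.
Control pod down [AND]: Backup blind shear ram is inoperative=not, Hydraulic pump failed=occurs → not all inputs occur → does not occur.
Hydraulic supply down [AND]: Umbilical failed=occurs, Standby annular preventer fails=occurs → all inputs occur → occurs.
Ram stack lost [OR]: South solenoid failed=occurs, Left accumulator bank is down=not → at least one input occurs → occurs.
Shear sequence unavailable [AND]: Control pod down=not, Hydraulic supply down=occurs, Ram stack lost=occurs → not all inputs occur → does not occur.
Annular stack down [OR]: #1 control pod 2 is down=not, C pilot line 2 malfunctions=occurs → at least one input occurs → occurs.
Offshore blowout preventer fails to close [OR]: Backup path unavailable=not, Shear sequence unavailable=not, Annular stack down=occurs, B pipe ram 2 degraded=not → at least one input occurs → occurs.

Yes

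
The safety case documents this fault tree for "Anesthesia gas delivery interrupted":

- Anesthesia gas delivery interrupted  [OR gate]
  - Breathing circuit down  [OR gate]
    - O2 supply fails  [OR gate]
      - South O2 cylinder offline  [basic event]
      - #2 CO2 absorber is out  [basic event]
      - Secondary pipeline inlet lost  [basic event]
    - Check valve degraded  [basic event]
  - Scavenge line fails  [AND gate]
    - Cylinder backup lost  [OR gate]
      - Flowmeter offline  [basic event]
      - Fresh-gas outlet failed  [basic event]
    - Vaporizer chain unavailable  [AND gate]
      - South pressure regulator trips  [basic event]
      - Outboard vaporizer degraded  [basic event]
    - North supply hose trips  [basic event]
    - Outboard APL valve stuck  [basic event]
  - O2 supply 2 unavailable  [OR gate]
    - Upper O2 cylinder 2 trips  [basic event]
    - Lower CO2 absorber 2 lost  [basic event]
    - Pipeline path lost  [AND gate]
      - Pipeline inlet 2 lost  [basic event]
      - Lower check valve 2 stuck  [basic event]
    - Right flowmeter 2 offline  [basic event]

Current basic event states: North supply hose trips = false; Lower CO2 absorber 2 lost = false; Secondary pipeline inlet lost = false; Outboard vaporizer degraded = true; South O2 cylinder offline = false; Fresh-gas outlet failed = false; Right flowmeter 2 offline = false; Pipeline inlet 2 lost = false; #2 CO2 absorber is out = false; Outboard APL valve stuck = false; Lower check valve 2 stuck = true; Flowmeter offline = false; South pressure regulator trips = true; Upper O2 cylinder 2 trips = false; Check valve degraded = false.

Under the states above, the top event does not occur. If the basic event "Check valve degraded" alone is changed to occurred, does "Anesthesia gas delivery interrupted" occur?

Yes

Counterfactual: set "Check valve degraded" to occurred.
O2 supply fails [OR]: South O2 cylinder offline=not, #2 CO2 absorber is out=not, Secondary pipeline inlet lost=not → no input occurs → does not occur.
Breathing circuit down [OR]: O2 supply fails=not, Check valve degraded=occurs → at least one input occurs → occurs.
Cylinder backup lost [OR]: Flowmeter offline=not, Fresh-gas outlet failed=not → no input occurs → does not occur.
Vaporizer chain unavailable [AND]: South pressure regulator trips=occurs, Outboard vaporizer degraded=occurs → all inputs occur → occurs.
Scavenge line fails [AND]: Cylinder backup lost=not, Vaporizer chain unavailable=occurs, North supply hose trips=not, Outboard APL valve stuck=not → not all inputs occur → does not occur.
Pipeline path lost [AND]: Pipeline inlet 2 lost=not, Lower check valve 2 stuck=occurs → not all inputs occur → does not occur.
O2 supply 2 unavailable [OR]: Upper O2 cylinder 2 trips=not, Lower CO2 absorber 2 lost=not, Pipeline path lost=not, Right flowmeter 2 offline=not → no input occurs → does not occur.
Anesthesia gas delivery interrupted [OR]: Breathing circuit down=occurs, Scavenge line fails=not, O2 supply 2 unavailable=not → at least one input occurs → occurs.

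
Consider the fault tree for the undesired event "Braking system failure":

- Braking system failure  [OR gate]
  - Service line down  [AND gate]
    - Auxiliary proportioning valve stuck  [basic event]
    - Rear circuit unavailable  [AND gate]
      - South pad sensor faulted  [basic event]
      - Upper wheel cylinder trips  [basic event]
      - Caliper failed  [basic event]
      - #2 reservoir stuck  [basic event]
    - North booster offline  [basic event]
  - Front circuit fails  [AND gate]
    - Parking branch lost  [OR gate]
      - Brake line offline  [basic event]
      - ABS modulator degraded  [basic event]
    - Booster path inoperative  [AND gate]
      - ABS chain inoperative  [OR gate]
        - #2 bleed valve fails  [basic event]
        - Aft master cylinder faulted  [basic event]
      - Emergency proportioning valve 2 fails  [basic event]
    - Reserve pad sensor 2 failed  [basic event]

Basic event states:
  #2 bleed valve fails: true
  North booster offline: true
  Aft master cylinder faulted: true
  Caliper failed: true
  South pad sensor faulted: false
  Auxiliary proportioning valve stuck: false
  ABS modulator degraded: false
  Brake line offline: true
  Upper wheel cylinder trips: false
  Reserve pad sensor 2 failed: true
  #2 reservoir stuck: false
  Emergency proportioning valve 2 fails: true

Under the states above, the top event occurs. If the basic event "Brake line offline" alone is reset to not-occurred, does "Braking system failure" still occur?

Counterfactual: set "Brake line offline" to not occurred.
Rear circuit unavailable [AND]: South pad sensor faulted=not, Upper wheel cylinder trips=not, Caliper failed=occurs, #2 reservoir stuck=not → not all inputs occur → does not occur.
Service line down [AND]: Auxiliary proportioning valve stuck=not, Rear circuit unavailable=not, North booster offline=occurs → not all inputs occur → does not occur.
Parking branch lost [OR]: Brake line offline=not, ABS modulator degraded=not → no input occurs → does not occur.
ABS chain inoperative [OR]: #2 bleed valve fails=occurs, Aft master cylinder faulted=occurs → at least one input occurs → occurs.
Booster path inoperative [AND]: ABS chain inoperative=occurs, Emergency proportioning valve 2 fails=occurs → all inputs occur → occurs.
Front circuit fails [AND]: Parking branch lost=not, Booster path inoperative=occurs, Reserve pad sensor 2 failed=occurs → not all inputs occur → does not occur.
Braking system failure [OR]: Service line down=not, Front circuit fails=not → no input occurs → does not occur.

No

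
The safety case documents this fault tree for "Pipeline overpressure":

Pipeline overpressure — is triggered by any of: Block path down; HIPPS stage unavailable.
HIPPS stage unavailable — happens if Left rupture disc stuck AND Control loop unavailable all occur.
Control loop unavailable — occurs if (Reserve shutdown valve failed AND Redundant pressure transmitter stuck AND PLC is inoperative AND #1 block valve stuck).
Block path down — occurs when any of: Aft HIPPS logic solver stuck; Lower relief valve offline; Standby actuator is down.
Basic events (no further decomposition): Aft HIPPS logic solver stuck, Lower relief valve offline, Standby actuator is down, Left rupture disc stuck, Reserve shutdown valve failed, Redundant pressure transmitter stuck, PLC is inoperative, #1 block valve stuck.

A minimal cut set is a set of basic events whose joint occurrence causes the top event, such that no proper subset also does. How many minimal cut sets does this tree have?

4

Block path down [OR]: union of children's cut sets → 3 cut set(s).
Control loop unavailable [AND]: one cut set from each child combined → 1 × 1 × 1 × 1 = 1 cut set(s).
HIPPS stage unavailable [AND]: one cut set from each child combined → 1 × 1 = 1 cut set(s).
Pipeline overpressure [OR]: union of children's cut sets → 4 cut set(s).
Minimal cut sets: {Aft HIPPS logic solver stuck}; {Lower relief valve offline}; {Standby actuator is down}; {#1 block valve stuck, Left rupture disc stuck, PLC is inoperative, Redundant pressure transmitter stuck, Reserve shutdown valve failed}.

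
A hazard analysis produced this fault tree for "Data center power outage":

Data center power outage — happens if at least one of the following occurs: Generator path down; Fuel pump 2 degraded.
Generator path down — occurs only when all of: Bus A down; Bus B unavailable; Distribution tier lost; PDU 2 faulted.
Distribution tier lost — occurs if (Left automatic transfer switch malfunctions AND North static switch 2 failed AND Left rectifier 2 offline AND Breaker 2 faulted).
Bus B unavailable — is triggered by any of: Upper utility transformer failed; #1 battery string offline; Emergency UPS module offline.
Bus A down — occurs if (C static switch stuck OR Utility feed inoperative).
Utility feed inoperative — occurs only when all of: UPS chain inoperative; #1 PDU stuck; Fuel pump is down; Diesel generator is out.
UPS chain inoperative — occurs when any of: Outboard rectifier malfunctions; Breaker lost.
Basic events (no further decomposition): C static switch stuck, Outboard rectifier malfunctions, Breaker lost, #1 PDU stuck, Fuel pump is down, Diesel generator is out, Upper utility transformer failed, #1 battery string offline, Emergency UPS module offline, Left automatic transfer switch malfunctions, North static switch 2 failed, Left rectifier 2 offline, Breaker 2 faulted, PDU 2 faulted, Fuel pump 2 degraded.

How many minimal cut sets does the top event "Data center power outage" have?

10

UPS chain inoperative [OR]: union of children's cut sets → 2 cut set(s).
Utility feed inoperative [AND]: one cut set from each child combined → 2 × 1 × 1 × 1 = 2 cut set(s).
Bus A down [OR]: union of children's cut sets → 3 cut set(s).
Bus B unavailable [OR]: union of children's cut sets → 3 cut set(s).
Distribution tier lost [AND]: one cut set from each child combined → 1 × 1 × 1 × 1 = 1 cut set(s).
Generator path down [AND]: one cut set from each child combined → 3 × 3 × 1 × 1 = 9 cut set(s).
Data center power outage [OR]: union of children's cut sets → 10 cut set(s).
Minimal cut sets: {Breaker 2 faulted, C static switch stuck, Left automatic transfer switch malfunctions, Left rectifier 2 offline, North static switch 2 failed, PDU 2 faulted, Upper utility transformer failed}; {#1 battery string offline, Breaker 2 faulted, C static switch stuck, Left automatic transfer switch malfunctions, Left rectifier 2 offline, North static switch 2 failed, PDU 2 faulted}; {Breaker 2 faulted, C static switch stuck, Emergency UPS module offline, Left automatic transfer switch malfunctions, Left rectifier 2 offline, North static switch 2 failed, PDU 2 faulted}; {#1 PDU stuck, Breaker 2 faulted, Diesel generator is out, Fuel pump is down, Left automatic transfer switch malfunctions, Left rectifier 2 offline, North static switch 2 failed, Outboard rectifier malfunctions, PDU 2 faulted, Upper utility transformer failed}; {#1 PDU stuck, #1 battery string offline, Breaker 2 faulted, Diesel generator is out, Fuel pump is down, Left automatic transfer switch malfunctions, Left rectifier 2 offline, North static switch 2 failed, Outboard rectifier malfunctions, PDU 2 faulted}; {#1 PDU stuck, Breaker 2 faulted, Diesel generator is out, Emergency UPS module offline, Fuel pump is down, Left automatic transfer switch malfunctions, Left rectifier 2 offline, North static switch 2 failed, Outboard rectifier malfunctions, PDU 2 faulted}; {#1 PDU stuck, Breaker 2 faulted, Breaker lost, Diesel generator is out, Fuel pump is down, Left automatic transfer switch malfunctions, Left rectifier 2 offline, North static switch 2 failed, PDU 2 faulted, Upper utility transformer failed}; {#1 PDU stuck, #1 battery string offline, Breaker 2 faulted, Breaker lost, Diesel generator is out, Fuel pump is down, Left automatic transfer switch malfunctions, Left rectifier 2 offline, North static switch 2 failed, PDU 2 faulted}; {#1 PDU stuck, Breaker 2 faulted, Breaker lost, Diesel generator is out, Emergency UPS module offline, Fuel pump is down, Left automatic transfer switch malfunctions, Left rectifier 2 offline, North static switch 2 failed, PDU 2 faulted}; {Fuel pump 2 degraded}.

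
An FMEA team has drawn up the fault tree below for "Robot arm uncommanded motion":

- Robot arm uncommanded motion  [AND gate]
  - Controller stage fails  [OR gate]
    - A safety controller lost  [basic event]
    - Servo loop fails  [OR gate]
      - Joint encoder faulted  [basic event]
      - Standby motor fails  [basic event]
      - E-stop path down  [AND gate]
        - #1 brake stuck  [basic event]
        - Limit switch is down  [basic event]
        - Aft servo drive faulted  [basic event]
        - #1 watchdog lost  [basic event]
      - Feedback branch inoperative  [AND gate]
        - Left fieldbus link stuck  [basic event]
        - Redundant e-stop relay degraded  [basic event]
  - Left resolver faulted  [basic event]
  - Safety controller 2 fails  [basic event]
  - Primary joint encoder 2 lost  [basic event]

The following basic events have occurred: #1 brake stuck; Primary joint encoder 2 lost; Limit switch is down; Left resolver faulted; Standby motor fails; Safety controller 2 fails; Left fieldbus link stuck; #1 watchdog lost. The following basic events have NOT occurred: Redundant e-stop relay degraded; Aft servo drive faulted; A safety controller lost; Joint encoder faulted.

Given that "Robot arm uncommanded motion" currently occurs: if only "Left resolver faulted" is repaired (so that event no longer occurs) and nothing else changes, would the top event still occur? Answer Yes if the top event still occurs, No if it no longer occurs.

Counterfactual: set "Left resolver faulted" to not occurred.
E-stop path down [AND]: #1 brake stuck=occurs, Limit switch is down=occurs, Aft servo drive faulted=not, #1 watchdog lost=occurs → not all inputs occur → does not occur.
Feedback branch inoperative [AND]: Left fieldbus link stuck=occurs, Redundant e-stop relay degraded=not → not all inputs occur → does not occur.
Servo loop fails [OR]: Joint encoder faulted=not, Standby motor fails=occurs, E-stop path down=not, Feedback branch inoperative=not → at least one input occurs → occurs.
Controller stage fails [OR]: A safety controller lost=not, Servo loop fails=occurs → at least one input occurs → occurs.
Robot arm uncommanded motion [AND]: Controller stage fails=occurs, Left resolver faulted=not, Safety controller 2 fails=occurs, Primary joint encoder 2 lost=occurs → not all inputs occur → does not occur.

No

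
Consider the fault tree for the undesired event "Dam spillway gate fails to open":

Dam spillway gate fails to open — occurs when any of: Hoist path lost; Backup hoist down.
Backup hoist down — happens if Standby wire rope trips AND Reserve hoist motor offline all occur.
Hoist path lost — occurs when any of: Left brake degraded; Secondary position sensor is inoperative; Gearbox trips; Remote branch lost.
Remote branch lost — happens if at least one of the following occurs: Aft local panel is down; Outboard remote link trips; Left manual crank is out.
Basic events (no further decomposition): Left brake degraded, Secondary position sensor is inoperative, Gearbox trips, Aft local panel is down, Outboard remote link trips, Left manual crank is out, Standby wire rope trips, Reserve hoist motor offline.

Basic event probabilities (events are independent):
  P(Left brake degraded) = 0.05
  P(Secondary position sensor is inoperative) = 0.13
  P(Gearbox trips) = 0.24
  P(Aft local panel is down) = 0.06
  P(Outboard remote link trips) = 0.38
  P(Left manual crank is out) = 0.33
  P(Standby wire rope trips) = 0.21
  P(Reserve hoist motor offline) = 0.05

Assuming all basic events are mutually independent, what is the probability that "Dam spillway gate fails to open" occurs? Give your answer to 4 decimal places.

P(Remote branch lost) [OR] = 1 − (1−0.06) × (1−0.38) × (1−0.33) = 0.609524
P(Hoist path lost) [OR] = 1 − (1−0.05) × (1−0.13) × (1−0.24) × (1−0.609524) = 0.754726
P(Backup hoist down) [AND] = 0.21 × 0.05 = 0.010500
P(Dam spillway gate fails to open) [OR] = 1 − (1−0.754726) × (1−0.010500) = 0.757301
Rounded to 4 decimal places: P(Dam spillway gate fails to open) ≈ 0.7573.

0.7573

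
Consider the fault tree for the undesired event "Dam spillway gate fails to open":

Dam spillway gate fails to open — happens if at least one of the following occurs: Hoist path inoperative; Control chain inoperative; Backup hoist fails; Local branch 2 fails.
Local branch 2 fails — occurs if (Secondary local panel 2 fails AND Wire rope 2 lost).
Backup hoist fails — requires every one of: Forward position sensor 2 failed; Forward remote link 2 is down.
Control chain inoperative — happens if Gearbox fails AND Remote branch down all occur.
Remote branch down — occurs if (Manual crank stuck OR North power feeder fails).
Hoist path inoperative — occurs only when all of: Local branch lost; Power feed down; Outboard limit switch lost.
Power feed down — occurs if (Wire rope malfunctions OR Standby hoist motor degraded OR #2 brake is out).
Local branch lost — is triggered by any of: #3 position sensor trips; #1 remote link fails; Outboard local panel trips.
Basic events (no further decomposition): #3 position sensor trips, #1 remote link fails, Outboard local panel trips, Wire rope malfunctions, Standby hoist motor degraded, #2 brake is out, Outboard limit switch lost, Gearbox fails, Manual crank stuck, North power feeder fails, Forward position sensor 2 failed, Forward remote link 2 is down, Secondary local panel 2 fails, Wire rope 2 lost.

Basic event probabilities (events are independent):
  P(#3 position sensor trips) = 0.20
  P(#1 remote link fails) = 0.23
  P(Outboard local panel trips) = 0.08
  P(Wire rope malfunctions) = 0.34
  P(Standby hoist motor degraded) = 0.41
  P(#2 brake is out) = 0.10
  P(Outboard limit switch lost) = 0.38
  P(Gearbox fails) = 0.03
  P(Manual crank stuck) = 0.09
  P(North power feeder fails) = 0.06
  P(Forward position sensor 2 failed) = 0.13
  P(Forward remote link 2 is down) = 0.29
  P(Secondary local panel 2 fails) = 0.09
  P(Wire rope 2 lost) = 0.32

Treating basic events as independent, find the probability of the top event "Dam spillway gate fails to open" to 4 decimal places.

0.1690

P(Local branch lost) [OR] = 1 − (1−0.20) × (1−0.23) × (1−0.08) = 0.433280
P(Power feed down) [OR] = 1 − (1−0.34) × (1−0.41) × (1−0.10) = 0.649540
P(Hoist path inoperative) [AND] = 0.433280 × 0.649540 × 0.38 = 0.106944
P(Remote branch down) [OR] = 1 − (1−0.09) × (1−0.06) = 0.144600
P(Control chain inoperative) [AND] = 0.03 × 0.144600 = 0.004338
P(Backup hoist fails) [AND] = 0.13 × 0.29 = 0.037700
P(Local branch 2 fails) [AND] = 0.09 × 0.32 = 0.028800
P(Dam spillway gate fails to open) [OR] = 1 − (1−0.106944) × (1−0.004338) × (1−0.037700) × (1−0.028800) = 0.168983
Rounded to 4 decimal places: P(Dam spillway gate fails to open) ≈ 0.1690.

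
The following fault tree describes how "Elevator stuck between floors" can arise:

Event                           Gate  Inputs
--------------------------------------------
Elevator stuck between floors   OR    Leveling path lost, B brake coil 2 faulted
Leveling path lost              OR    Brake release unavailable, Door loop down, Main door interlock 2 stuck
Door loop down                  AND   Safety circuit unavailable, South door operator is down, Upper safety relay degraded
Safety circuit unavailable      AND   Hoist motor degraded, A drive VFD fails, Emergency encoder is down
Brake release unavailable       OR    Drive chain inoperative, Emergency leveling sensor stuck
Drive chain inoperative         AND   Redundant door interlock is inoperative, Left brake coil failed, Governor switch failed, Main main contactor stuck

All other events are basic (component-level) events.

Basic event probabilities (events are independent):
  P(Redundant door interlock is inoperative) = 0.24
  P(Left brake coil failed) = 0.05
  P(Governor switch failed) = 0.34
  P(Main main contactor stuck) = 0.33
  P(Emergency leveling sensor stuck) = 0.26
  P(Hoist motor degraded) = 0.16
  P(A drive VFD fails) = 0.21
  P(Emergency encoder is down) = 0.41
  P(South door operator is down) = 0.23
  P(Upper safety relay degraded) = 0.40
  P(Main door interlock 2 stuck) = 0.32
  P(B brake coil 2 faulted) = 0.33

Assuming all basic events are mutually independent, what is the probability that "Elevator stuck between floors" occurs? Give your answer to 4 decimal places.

P(Drive chain inoperative) [AND] = 0.24 × 0.05 × 0.34 × 0.33 = 0.001346
P(Brake release unavailable) [OR] = 1 − (1−0.001346) × (1−0.26) = 0.260996
P(Safety circuit unavailable) [AND] = 0.16 × 0.21 × 0.41 = 0.013776
P(Door loop down) [AND] = 0.013776 × 0.23 × 0.40 = 0.001267
P(Leveling path lost) [OR] = 1 − (1−0.260996) × (1−0.001267) × (1−0.32) = 0.498114
P(Elevator stuck between floors) [OR] = 1 − (1−0.498114) × (1−0.33) = 0.663736
Rounded to 4 decimal places: P(Elevator stuck between floors) ≈ 0.6637.

0.6637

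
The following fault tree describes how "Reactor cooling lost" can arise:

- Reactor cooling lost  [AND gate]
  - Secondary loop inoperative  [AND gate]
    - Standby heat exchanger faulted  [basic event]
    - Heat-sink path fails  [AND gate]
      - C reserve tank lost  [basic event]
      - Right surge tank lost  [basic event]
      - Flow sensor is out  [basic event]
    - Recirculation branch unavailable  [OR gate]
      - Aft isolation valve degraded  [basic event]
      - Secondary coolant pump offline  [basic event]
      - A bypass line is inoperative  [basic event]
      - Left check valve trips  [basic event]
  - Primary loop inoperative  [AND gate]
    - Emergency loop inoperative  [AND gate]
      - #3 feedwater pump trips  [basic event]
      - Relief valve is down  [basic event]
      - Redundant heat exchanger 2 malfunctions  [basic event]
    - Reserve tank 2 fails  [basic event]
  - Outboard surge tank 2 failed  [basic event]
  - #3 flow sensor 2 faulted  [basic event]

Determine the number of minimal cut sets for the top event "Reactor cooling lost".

Heat-sink path fails [AND]: one cut set from each child combined → 1 × 1 × 1 = 1 cut set(s).
Recirculation branch unavailable [OR]: union of children's cut sets → 4 cut set(s).
Secondary loop inoperative [AND]: one cut set from each child combined → 1 × 1 × 4 = 4 cut set(s).
Emergency loop inoperative [AND]: one cut set from each child combined → 1 × 1 × 1 = 1 cut set(s).
Primary loop inoperative [AND]: one cut set from each child combined → 1 × 1 = 1 cut set(s).
Reactor cooling lost [AND]: one cut set from each child combined → 4 × 1 × 1 × 1 = 4 cut set(s).
Minimal cut sets: {#3 feedwater pump trips, #3 flow sensor 2 faulted, Aft isolation valve degraded, C reserve tank lost, Flow sensor is out, Outboard surge tank 2 failed, Redundant heat exchanger 2 malfunctions, Relief valve is down, Reserve tank 2 fails, Right surge tank lost, Standby heat exchanger faulted}; {#3 feedwater pump trips, #3 flow sensor 2 faulted, C reserve tank lost, Flow sensor is out, Outboard surge tank 2 failed, Redundant heat exchanger 2 malfunctions, Relief valve is down, Reserve tank 2 fails, Right surge tank lost, Secondary coolant pump offline, Standby heat exchanger faulted}; {#3 feedwater pump trips, #3 flow sensor 2 faulted, A bypass line is inoperative, C reserve tank lost, Flow sensor is out, Outboard surge tank 2 failed, Redundant heat exchanger 2 malfunctions, Relief valve is down, Reserve tank 2 fails, Right surge tank lost, Standby heat exchanger faulted}; {#3 feedwater pump trips, #3 flow sensor 2 faulted, C reserve tank lost, Flow sensor is out, Left check valve trips, Outboard surge tank 2 failed, Redundant heat exchanger 2 malfunctions, Relief valve is down, Reserve tank 2 fails, Right surge tank lost, Standby heat exchanger faulted}.

4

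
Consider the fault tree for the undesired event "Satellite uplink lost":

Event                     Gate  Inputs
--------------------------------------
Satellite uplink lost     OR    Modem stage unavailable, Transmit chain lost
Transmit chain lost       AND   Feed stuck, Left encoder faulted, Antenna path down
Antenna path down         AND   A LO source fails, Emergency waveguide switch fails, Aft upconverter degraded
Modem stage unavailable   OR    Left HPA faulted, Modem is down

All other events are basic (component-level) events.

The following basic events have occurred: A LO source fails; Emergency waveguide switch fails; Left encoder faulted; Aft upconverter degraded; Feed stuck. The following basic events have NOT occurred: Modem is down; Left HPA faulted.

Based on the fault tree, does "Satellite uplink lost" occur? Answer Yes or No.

Modem stage unavailable [OR]: Left HPA faulted=not, Modem is down=not → no input occurs → does not occur.
Antenna path down [AND]: A LO source fails=occurs, Emergency waveguide switch fails=occurs, Aft upconverter degraded=occurs → all inputs occur → occurs.
Transmit chain lost [AND]: Feed stuck=occurs, Left encoder faulted=occurs, Antenna path down=occurs → all inputs occur → occurs.
Satellite uplink lost [OR]: Modem stage unavailable=not, Transmit chain lost=occurs → at least one input occurs → occurs.

Yes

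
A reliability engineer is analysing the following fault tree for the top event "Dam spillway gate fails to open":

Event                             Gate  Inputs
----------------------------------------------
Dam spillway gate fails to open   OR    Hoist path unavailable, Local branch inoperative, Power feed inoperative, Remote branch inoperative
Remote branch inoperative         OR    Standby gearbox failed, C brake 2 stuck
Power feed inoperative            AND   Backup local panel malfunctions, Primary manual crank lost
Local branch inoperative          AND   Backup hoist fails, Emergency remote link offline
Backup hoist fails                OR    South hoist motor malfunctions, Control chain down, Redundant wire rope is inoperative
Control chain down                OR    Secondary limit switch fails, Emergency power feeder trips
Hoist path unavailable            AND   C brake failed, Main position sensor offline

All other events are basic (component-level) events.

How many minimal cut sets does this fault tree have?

Hoist path unavailable [AND]: one cut set from each child combined → 1 × 1 = 1 cut set(s).
Control chain down [OR]: union of children's cut sets → 2 cut set(s).
Backup hoist fails [OR]: union of children's cut sets → 4 cut set(s).
Local branch inoperative [AND]: one cut set from each child combined → 4 × 1 = 4 cut set(s).
Power feed inoperative [AND]: one cut set from each child combined → 1 × 1 = 1 cut set(s).
Remote branch inoperative [OR]: union of children's cut sets → 2 cut set(s).
Dam spillway gate fails to open [OR]: union of children's cut sets → 8 cut set(s).
Minimal cut sets: {C brake failed, Main position sensor offline}; {Emergency remote link offline, South hoist motor malfunctions}; {Emergency remote link offline, Secondary limit switch fails}; {Emergency power feeder trips, Emergency remote link offline}; {Emergency remote link offline, Redundant wire rope is inoperative}; {Backup local panel malfunctions, Primary manual crank lost}; {Standby gearbox failed}; {C brake 2 stuck}.

8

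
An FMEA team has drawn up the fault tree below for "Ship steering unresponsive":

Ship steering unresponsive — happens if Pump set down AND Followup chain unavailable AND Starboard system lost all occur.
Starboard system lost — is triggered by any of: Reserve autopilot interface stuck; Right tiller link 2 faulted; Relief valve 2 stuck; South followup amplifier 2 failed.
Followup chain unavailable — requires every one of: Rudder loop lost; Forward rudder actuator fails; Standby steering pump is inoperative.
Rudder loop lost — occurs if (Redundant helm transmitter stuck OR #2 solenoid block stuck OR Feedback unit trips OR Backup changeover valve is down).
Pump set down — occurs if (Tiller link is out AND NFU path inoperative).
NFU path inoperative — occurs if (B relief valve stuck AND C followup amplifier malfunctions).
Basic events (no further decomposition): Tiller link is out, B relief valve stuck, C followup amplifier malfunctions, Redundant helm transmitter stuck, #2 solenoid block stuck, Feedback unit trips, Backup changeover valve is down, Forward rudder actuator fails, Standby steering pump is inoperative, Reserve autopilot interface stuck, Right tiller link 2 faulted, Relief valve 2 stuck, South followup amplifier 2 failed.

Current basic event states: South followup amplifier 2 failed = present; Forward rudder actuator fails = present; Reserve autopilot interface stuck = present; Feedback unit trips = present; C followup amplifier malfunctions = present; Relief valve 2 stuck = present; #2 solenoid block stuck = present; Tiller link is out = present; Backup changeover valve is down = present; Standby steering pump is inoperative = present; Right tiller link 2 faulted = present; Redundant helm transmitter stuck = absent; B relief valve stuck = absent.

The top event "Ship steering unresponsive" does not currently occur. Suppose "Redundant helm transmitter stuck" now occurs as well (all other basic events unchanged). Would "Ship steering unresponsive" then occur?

No

Counterfactual: set "Redundant helm transmitter stuck" to occurred.
NFU path inoperative [AND]: B relief valve stuck=not, C followup amplifier malfunctions=occurs → not all inputs occur → does not occur.
Pump set down [AND]: Tiller link is out=occurs, NFU path inoperative=not → not all inputs occur → does not occur.
Rudder loop lost [OR]: Redundant helm transmitter stuck=occurs, #2 solenoid block stuck=occurs, Feedback unit trips=occurs, Backup changeover valve is down=occurs → at least one input occurs → occurs.
Followup chain unavailable [AND]: Rudder loop lost=occurs, Forward rudder actuator fails=occurs, Standby steering pump is inoperative=occurs → all inputs occur → occurs.
Starboard system lost [OR]: Reserve autopilot interface stuck=occurs, Right tiller link 2 faulted=occurs, Relief valve 2 stuck=occurs, South followup amplifier 2 failed=occurs → at least one input occurs → occurs.
Ship steering unresponsive [AND]: Pump set down=not, Followup chain unavailable=occurs, Starboard system lost=occurs → not all inputs occur → does not occur.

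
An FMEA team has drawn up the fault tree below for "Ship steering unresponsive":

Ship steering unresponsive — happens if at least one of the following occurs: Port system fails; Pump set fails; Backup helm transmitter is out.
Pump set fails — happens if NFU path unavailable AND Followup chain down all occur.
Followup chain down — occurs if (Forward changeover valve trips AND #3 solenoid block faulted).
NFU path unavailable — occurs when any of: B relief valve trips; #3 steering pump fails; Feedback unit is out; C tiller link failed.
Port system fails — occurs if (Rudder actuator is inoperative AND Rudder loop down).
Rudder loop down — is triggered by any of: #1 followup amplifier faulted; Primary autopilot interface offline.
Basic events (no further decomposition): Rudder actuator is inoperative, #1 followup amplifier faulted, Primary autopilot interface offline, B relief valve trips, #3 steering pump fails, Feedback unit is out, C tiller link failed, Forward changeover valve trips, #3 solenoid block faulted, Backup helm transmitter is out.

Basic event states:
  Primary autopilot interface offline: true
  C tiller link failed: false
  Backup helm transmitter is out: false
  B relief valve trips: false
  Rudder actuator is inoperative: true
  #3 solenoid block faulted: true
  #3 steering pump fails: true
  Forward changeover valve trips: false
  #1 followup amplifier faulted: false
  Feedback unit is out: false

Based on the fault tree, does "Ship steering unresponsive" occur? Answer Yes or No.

Rudder loop down [OR]: #1 followup amplifier faulted=not, Primary autopilot interface offline=occurs → at least one input occurs → occurs.
Port system fails [AND]: Rudder actuator is inoperative=occurs, Rudder loop down=occurs → all inputs occur → occurs.
NFU path unavailable [OR]: B relief valve trips=not, #3 steering pump fails=occurs, Feedback unit is out=not, C tiller link failed=not → at least one input occurs → occurs.
Followup chain down [AND]: Forward changeover valve trips=not, #3 solenoid block faulted=occurs → not all inputs occur → does not occur.
Pump set fails [AND]: NFU path unavailable=occurs, Followup chain down=not → not all inputs occur → does not occur.
Ship steering unresponsive [OR]: Port system fails=occurs, Pump set fails=not, Backup helm transmitter is out=not → at least one input occurs → occurs.

Yes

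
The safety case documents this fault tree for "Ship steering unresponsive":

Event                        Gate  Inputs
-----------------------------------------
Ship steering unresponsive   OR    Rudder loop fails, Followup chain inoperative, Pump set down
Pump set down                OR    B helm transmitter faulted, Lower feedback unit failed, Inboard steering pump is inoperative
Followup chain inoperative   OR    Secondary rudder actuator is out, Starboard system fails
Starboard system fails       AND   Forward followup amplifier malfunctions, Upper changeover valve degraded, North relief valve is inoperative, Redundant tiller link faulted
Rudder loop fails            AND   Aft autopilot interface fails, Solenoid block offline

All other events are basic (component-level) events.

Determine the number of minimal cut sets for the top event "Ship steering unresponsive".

Rudder loop fails [AND]: one cut set from each child combined → 1 × 1 = 1 cut set(s).
Starboard system fails [AND]: one cut set from each child combined → 1 × 1 × 1 × 1 = 1 cut set(s).
Followup chain inoperative [OR]: union of children's cut sets → 2 cut set(s).
Pump set down [OR]: union of children's cut sets → 3 cut set(s).
Ship steering unresponsive [OR]: union of children's cut sets → 6 cut set(s).
Minimal cut sets: {Aft autopilot interface fails, Solenoid block offline}; {Secondary rudder actuator is out}; {Forward followup amplifier malfunctions, North relief valve is inoperative, Redundant tiller link faulted, Upper changeover valve degraded}; {B helm transmitter faulted}; {Lower feedback unit failed}; {Inboard steering pump is inoperative}.

6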